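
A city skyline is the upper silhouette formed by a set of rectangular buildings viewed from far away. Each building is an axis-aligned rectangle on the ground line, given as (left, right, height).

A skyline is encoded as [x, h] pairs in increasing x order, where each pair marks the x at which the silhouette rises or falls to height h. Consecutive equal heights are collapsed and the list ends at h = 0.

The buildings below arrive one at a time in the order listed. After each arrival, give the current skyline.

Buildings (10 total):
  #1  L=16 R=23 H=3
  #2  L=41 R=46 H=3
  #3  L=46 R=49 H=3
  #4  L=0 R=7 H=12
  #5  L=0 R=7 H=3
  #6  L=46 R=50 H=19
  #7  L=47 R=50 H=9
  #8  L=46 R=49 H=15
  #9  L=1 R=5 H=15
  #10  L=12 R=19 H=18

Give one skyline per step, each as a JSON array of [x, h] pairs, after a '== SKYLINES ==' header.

== SKYLINES ==
[[16,3],[23,0]]
[[16,3],[23,0],[41,3],[46,0]]
[[16,3],[23,0],[41,3],[49,0]]
[[0,12],[7,0],[16,3],[23,0],[41,3],[49,0]]
[[0,12],[7,0],[16,3],[23,0],[41,3],[49,0]]
[[0,12],[7,0],[16,3],[23,0],[41,3],[46,19],[50,0]]
[[0,12],[7,0],[16,3],[23,0],[41,3],[46,19],[50,0]]
[[0,12],[7,0],[16,3],[23,0],[41,3],[46,19],[50,0]]
[[0,12],[1,15],[5,12],[7,0],[16,3],[23,0],[41,3],[46,19],[50,0]]
[[0,12],[1,15],[5,12],[7,0],[12,18],[19,3],[23,0],[41,3],[46,19],[50,0]]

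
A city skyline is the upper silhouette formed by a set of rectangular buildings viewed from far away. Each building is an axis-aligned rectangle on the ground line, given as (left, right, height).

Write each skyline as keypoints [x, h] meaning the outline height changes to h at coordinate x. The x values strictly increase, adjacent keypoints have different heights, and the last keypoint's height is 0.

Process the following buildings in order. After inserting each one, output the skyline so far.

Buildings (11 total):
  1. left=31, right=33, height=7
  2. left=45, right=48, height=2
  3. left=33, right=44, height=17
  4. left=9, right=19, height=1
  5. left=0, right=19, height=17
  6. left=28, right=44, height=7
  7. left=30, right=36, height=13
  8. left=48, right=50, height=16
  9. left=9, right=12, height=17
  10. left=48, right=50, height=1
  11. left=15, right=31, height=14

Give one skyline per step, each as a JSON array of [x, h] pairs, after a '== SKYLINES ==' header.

== SKYLINES ==
[[31,7],[33,0]]
[[31,7],[33,0],[45,2],[48,0]]
[[31,7],[33,17],[44,0],[45,2],[48,0]]
[[9,1],[19,0],[31,7],[33,17],[44,0],[45,2],[48,0]]
[[0,17],[19,0],[31,7],[33,17],[44,0],[45,2],[48,0]]
[[0,17],[19,0],[28,7],[33,17],[44,0],[45,2],[48,0]]
[[0,17],[19,0],[28,7],[30,13],[33,17],[44,0],[45,2],[48,0]]
[[0,17],[19,0],[28,7],[30,13],[33,17],[44,0],[45,2],[48,16],[50,0]]
[[0,17],[19,0],[28,7],[30,13],[33,17],[44,0],[45,2],[48,16],[50,0]]
[[0,17],[19,0],[28,7],[30,13],[33,17],[44,0],[45,2],[48,16],[50,0]]
[[0,17],[19,14],[31,13],[33,17],[44,0],[45,2],[48,16],[50,0]]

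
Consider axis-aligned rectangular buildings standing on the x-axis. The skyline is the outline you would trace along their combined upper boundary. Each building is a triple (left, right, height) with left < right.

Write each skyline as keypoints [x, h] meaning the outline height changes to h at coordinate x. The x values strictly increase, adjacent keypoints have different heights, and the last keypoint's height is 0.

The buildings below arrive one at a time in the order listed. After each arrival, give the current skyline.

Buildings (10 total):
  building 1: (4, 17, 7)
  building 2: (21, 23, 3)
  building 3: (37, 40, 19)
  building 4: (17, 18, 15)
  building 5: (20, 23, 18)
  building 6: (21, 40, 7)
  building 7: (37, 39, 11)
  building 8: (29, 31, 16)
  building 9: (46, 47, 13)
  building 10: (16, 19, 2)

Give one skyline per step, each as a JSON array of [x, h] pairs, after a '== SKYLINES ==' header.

== SKYLINES ==
[[4,7],[17,0]]
[[4,7],[17,0],[21,3],[23,0]]
[[4,7],[17,0],[21,3],[23,0],[37,19],[40,0]]
[[4,7],[17,15],[18,0],[21,3],[23,0],[37,19],[40,0]]
[[4,7],[17,15],[18,0],[20,18],[23,0],[37,19],[40,0]]
[[4,7],[17,15],[18,0],[20,18],[23,7],[37,19],[40,0]]
[[4,7],[17,15],[18,0],[20,18],[23,7],[37,19],[40,0]]
[[4,7],[17,15],[18,0],[20,18],[23,7],[29,16],[31,7],[37,19],[40,0]]
[[4,7],[17,15],[18,0],[20,18],[23,7],[29,16],[31,7],[37,19],[40,0],[46,13],[47,0]]
[[4,7],[17,15],[18,2],[19,0],[20,18],[23,7],[29,16],[31,7],[37,19],[40,0],[46,13],[47,0]]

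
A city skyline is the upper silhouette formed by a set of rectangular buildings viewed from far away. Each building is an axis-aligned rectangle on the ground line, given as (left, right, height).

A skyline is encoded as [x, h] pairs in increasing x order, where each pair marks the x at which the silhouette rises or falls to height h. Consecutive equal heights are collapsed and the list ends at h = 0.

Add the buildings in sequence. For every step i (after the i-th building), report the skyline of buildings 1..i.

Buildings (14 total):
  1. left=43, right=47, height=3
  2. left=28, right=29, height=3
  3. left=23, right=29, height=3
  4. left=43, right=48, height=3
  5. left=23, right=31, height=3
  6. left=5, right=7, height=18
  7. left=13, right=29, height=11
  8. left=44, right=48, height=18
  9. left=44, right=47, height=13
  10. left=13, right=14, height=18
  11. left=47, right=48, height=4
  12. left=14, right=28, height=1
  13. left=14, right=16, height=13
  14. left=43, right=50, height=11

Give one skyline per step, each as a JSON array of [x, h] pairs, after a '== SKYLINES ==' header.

== SKYLINES ==
[[43,3],[47,0]]
[[28,3],[29,0],[43,3],[47,0]]
[[23,3],[29,0],[43,3],[47,0]]
[[23,3],[29,0],[43,3],[48,0]]
[[23,3],[31,0],[43,3],[48,0]]
[[5,18],[7,0],[23,3],[31,0],[43,3],[48,0]]
[[5,18],[7,0],[13,11],[29,3],[31,0],[43,3],[48,0]]
[[5,18],[7,0],[13,11],[29,3],[31,0],[43,3],[44,18],[48,0]]
[[5,18],[7,0],[13,11],[29,3],[31,0],[43,3],[44,18],[48,0]]
[[5,18],[7,0],[13,18],[14,11],[29,3],[31,0],[43,3],[44,18],[48,0]]
[[5,18],[7,0],[13,18],[14,11],[29,3],[31,0],[43,3],[44,18],[48,0]]
[[5,18],[7,0],[13,18],[14,11],[29,3],[31,0],[43,3],[44,18],[48,0]]
[[5,18],[7,0],[13,18],[14,13],[16,11],[29,3],[31,0],[43,3],[44,18],[48,0]]
[[5,18],[7,0],[13,18],[14,13],[16,11],[29,3],[31,0],[43,11],[44,18],[48,11],[50,0]]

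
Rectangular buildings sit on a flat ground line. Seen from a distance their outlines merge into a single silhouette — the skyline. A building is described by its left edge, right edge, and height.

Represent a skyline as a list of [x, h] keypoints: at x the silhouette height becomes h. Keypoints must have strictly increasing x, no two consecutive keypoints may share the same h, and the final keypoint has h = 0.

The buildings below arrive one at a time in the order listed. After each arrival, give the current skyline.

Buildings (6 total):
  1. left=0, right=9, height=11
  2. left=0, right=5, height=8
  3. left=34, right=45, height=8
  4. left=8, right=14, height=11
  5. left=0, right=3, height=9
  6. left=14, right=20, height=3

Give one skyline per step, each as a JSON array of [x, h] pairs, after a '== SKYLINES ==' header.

== SKYLINES ==
[[0,11],[9,0]]
[[0,11],[9,0]]
[[0,11],[9,0],[34,8],[45,0]]
[[0,11],[14,0],[34,8],[45,0]]
[[0,11],[14,0],[34,8],[45,0]]
[[0,11],[14,3],[20,0],[34,8],[45,0]]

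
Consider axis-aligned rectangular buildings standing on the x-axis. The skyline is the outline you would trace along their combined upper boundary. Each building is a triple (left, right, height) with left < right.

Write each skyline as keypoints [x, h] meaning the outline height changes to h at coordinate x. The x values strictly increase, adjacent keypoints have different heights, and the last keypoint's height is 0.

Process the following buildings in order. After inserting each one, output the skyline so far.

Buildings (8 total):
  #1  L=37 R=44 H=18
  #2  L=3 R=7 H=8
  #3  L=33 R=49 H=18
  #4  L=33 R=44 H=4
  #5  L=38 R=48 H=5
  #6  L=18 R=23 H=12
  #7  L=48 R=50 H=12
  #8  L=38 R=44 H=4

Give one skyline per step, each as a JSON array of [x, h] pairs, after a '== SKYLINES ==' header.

== SKYLINES ==
[[37,18],[44,0]]
[[3,8],[7,0],[37,18],[44,0]]
[[3,8],[7,0],[33,18],[49,0]]
[[3,8],[7,0],[33,18],[49,0]]
[[3,8],[7,0],[33,18],[49,0]]
[[3,8],[7,0],[18,12],[23,0],[33,18],[49,0]]
[[3,8],[7,0],[18,12],[23,0],[33,18],[49,12],[50,0]]
[[3,8],[7,0],[18,12],[23,0],[33,18],[49,12],[50,0]]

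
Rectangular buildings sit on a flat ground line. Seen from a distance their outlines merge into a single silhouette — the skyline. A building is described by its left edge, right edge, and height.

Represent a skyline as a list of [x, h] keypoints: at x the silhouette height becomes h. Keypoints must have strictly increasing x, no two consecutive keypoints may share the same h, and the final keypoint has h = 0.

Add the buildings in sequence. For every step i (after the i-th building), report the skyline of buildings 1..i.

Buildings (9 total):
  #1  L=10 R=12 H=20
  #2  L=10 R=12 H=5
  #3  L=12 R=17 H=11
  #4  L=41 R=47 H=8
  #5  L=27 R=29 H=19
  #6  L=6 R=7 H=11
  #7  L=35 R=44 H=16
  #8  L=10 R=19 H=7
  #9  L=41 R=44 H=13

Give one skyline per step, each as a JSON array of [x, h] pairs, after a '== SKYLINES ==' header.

== SKYLINES ==
[[10,20],[12,0]]
[[10,20],[12,0]]
[[10,20],[12,11],[17,0]]
[[10,20],[12,11],[17,0],[41,8],[47,0]]
[[10,20],[12,11],[17,0],[27,19],[29,0],[41,8],[47,0]]
[[6,11],[7,0],[10,20],[12,11],[17,0],[27,19],[29,0],[41,8],[47,0]]
[[6,11],[7,0],[10,20],[12,11],[17,0],[27,19],[29,0],[35,16],[44,8],[47,0]]
[[6,11],[7,0],[10,20],[12,11],[17,7],[19,0],[27,19],[29,0],[35,16],[44,8],[47,0]]
[[6,11],[7,0],[10,20],[12,11],[17,7],[19,0],[27,19],[29,0],[35,16],[44,8],[47,0]]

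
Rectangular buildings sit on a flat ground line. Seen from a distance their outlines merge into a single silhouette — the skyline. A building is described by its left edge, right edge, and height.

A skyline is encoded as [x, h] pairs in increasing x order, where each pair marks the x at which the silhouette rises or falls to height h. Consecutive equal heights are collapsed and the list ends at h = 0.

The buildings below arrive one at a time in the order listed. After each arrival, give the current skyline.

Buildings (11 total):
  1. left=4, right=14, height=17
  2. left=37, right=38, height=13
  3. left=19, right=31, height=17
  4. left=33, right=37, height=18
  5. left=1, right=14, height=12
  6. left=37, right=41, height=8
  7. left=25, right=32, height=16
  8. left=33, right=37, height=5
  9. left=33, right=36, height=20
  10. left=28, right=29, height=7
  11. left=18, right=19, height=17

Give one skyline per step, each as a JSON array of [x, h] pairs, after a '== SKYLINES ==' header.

== SKYLINES ==
[[4,17],[14,0]]
[[4,17],[14,0],[37,13],[38,0]]
[[4,17],[14,0],[19,17],[31,0],[37,13],[38,0]]
[[4,17],[14,0],[19,17],[31,0],[33,18],[37,13],[38,0]]
[[1,12],[4,17],[14,0],[19,17],[31,0],[33,18],[37,13],[38,0]]
[[1,12],[4,17],[14,0],[19,17],[31,0],[33,18],[37,13],[38,8],[41,0]]
[[1,12],[4,17],[14,0],[19,17],[31,16],[32,0],[33,18],[37,13],[38,8],[41,0]]
[[1,12],[4,17],[14,0],[19,17],[31,16],[32,0],[33,18],[37,13],[38,8],[41,0]]
[[1,12],[4,17],[14,0],[19,17],[31,16],[32,0],[33,20],[36,18],[37,13],[38,8],[41,0]]
[[1,12],[4,17],[14,0],[19,17],[31,16],[32,0],[33,20],[36,18],[37,13],[38,8],[41,0]]
[[1,12],[4,17],[14,0],[18,17],[31,16],[32,0],[33,20],[36,18],[37,13],[38,8],[41,0]]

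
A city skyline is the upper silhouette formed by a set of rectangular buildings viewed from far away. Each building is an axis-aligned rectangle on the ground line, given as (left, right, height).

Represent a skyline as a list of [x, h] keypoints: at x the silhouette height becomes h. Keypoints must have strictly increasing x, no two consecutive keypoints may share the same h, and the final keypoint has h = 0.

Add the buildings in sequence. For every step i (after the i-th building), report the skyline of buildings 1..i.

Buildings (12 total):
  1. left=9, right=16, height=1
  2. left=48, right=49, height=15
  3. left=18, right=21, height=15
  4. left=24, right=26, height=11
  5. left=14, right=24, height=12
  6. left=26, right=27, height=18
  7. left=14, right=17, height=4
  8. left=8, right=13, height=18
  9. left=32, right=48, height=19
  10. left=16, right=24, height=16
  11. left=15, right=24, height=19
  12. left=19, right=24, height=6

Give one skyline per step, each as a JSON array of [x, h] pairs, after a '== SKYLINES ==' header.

== SKYLINES ==
[[9,1],[16,0]]
[[9,1],[16,0],[48,15],[49,0]]
[[9,1],[16,0],[18,15],[21,0],[48,15],[49,0]]
[[9,1],[16,0],[18,15],[21,0],[24,11],[26,0],[48,15],[49,0]]
[[9,1],[14,12],[18,15],[21,12],[24,11],[26,0],[48,15],[49,0]]
[[9,1],[14,12],[18,15],[21,12],[24,11],[26,18],[27,0],[48,15],[49,0]]
[[9,1],[14,12],[18,15],[21,12],[24,11],[26,18],[27,0],[48,15],[49,0]]
[[8,18],[13,1],[14,12],[18,15],[21,12],[24,11],[26,18],[27,0],[48,15],[49,0]]
[[8,18],[13,1],[14,12],[18,15],[21,12],[24,11],[26,18],[27,0],[32,19],[48,15],[49,0]]
[[8,18],[13,1],[14,12],[16,16],[24,11],[26,18],[27,0],[32,19],[48,15],[49,0]]
[[8,18],[13,1],[14,12],[15,19],[24,11],[26,18],[27,0],[32,19],[48,15],[49,0]]
[[8,18],[13,1],[14,12],[15,19],[24,11],[26,18],[27,0],[32,19],[48,15],[49,0]]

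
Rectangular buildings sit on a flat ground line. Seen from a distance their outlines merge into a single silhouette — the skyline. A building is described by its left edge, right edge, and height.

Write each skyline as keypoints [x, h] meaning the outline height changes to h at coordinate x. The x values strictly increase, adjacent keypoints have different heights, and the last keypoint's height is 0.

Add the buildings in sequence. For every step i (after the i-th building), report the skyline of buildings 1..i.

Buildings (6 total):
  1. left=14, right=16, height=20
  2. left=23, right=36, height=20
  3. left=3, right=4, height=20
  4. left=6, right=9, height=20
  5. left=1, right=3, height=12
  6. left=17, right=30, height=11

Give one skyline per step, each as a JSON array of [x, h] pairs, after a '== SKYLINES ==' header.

== SKYLINES ==
[[14,20],[16,0]]
[[14,20],[16,0],[23,20],[36,0]]
[[3,20],[4,0],[14,20],[16,0],[23,20],[36,0]]
[[3,20],[4,0],[6,20],[9,0],[14,20],[16,0],[23,20],[36,0]]
[[1,12],[3,20],[4,0],[6,20],[9,0],[14,20],[16,0],[23,20],[36,0]]
[[1,12],[3,20],[4,0],[6,20],[9,0],[14,20],[16,0],[17,11],[23,20],[36,0]]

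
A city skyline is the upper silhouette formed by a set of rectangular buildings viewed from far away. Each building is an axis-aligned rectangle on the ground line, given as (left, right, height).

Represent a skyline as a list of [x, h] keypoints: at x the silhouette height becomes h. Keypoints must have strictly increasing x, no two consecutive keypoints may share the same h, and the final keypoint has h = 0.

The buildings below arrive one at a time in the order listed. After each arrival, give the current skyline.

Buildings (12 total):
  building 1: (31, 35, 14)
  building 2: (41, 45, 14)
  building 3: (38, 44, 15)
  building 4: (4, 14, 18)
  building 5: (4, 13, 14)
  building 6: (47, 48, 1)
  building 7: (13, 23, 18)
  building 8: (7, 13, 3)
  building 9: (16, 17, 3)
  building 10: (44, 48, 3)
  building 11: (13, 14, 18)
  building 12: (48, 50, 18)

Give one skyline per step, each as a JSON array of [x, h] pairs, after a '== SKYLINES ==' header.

== SKYLINES ==
[[31,14],[35,0]]
[[31,14],[35,0],[41,14],[45,0]]
[[31,14],[35,0],[38,15],[44,14],[45,0]]
[[4,18],[14,0],[31,14],[35,0],[38,15],[44,14],[45,0]]
[[4,18],[14,0],[31,14],[35,0],[38,15],[44,14],[45,0]]
[[4,18],[14,0],[31,14],[35,0],[38,15],[44,14],[45,0],[47,1],[48,0]]
[[4,18],[23,0],[31,14],[35,0],[38,15],[44,14],[45,0],[47,1],[48,0]]
[[4,18],[23,0],[31,14],[35,0],[38,15],[44,14],[45,0],[47,1],[48,0]]
[[4,18],[23,0],[31,14],[35,0],[38,15],[44,14],[45,0],[47,1],[48,0]]
[[4,18],[23,0],[31,14],[35,0],[38,15],[44,14],[45,3],[48,0]]
[[4,18],[23,0],[31,14],[35,0],[38,15],[44,14],[45,3],[48,0]]
[[4,18],[23,0],[31,14],[35,0],[38,15],[44,14],[45,3],[48,18],[50,0]]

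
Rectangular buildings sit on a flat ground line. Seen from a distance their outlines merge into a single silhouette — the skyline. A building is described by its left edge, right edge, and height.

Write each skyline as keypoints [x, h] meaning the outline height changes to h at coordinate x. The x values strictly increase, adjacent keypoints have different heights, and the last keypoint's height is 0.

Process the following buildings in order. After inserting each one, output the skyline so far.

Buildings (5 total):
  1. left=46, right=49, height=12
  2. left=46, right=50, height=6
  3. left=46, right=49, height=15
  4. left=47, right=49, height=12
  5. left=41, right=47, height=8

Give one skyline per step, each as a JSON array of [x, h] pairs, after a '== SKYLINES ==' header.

== SKYLINES ==
[[46,12],[49,0]]
[[46,12],[49,6],[50,0]]
[[46,15],[49,6],[50,0]]
[[46,15],[49,6],[50,0]]
[[41,8],[46,15],[49,6],[50,0]]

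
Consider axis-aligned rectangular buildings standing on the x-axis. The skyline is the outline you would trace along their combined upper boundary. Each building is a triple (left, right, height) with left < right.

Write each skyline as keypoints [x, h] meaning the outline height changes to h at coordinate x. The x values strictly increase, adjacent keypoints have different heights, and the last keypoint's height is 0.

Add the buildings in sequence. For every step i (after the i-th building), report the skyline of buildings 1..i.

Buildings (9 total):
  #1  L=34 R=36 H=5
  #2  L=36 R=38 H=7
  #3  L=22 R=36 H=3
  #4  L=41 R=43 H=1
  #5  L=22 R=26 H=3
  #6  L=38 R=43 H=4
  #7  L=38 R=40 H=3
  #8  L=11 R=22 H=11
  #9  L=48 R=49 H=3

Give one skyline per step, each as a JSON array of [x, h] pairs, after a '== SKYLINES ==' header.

== SKYLINES ==
[[34,5],[36,0]]
[[34,5],[36,7],[38,0]]
[[22,3],[34,5],[36,7],[38,0]]
[[22,3],[34,5],[36,7],[38,0],[41,1],[43,0]]
[[22,3],[34,5],[36,7],[38,0],[41,1],[43,0]]
[[22,3],[34,5],[36,7],[38,4],[43,0]]
[[22,3],[34,5],[36,7],[38,4],[43,0]]
[[11,11],[22,3],[34,5],[36,7],[38,4],[43,0]]
[[11,11],[22,3],[34,5],[36,7],[38,4],[43,0],[48,3],[49,0]]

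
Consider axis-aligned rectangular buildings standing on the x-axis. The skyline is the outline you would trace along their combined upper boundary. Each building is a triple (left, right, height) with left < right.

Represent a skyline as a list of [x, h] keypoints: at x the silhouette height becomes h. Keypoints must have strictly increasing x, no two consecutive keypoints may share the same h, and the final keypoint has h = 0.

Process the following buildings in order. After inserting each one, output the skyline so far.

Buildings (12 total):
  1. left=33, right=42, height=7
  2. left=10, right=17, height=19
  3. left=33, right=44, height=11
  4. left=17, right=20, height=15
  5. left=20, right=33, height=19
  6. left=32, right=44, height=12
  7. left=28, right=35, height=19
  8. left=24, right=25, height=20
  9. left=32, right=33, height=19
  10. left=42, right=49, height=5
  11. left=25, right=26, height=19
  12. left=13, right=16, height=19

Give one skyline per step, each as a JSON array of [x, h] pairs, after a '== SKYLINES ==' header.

== SKYLINES ==
[[33,7],[42,0]]
[[10,19],[17,0],[33,7],[42,0]]
[[10,19],[17,0],[33,11],[44,0]]
[[10,19],[17,15],[20,0],[33,11],[44,0]]
[[10,19],[17,15],[20,19],[33,11],[44,0]]
[[10,19],[17,15],[20,19],[33,12],[44,0]]
[[10,19],[17,15],[20,19],[35,12],[44,0]]
[[10,19],[17,15],[20,19],[24,20],[25,19],[35,12],[44,0]]
[[10,19],[17,15],[20,19],[24,20],[25,19],[35,12],[44,0]]
[[10,19],[17,15],[20,19],[24,20],[25,19],[35,12],[44,5],[49,0]]
[[10,19],[17,15],[20,19],[24,20],[25,19],[35,12],[44,5],[49,0]]
[[10,19],[17,15],[20,19],[24,20],[25,19],[35,12],[44,5],[49,0]]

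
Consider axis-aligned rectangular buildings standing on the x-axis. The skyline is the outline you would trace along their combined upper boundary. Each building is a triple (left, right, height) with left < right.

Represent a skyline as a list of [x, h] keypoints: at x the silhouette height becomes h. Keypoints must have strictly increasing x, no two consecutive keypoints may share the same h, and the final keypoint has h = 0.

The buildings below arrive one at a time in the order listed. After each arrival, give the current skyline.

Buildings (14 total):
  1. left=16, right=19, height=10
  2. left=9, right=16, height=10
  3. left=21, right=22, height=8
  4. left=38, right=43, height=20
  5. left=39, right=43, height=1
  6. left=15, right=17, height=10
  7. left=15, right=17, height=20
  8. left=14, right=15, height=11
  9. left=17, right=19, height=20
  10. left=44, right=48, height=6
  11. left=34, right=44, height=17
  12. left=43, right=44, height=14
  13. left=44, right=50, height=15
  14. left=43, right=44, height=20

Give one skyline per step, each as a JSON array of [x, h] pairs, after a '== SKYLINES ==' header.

== SKYLINES ==
[[16,10],[19,0]]
[[9,10],[19,0]]
[[9,10],[19,0],[21,8],[22,0]]
[[9,10],[19,0],[21,8],[22,0],[38,20],[43,0]]
[[9,10],[19,0],[21,8],[22,0],[38,20],[43,0]]
[[9,10],[19,0],[21,8],[22,0],[38,20],[43,0]]
[[9,10],[15,20],[17,10],[19,0],[21,8],[22,0],[38,20],[43,0]]
[[9,10],[14,11],[15,20],[17,10],[19,0],[21,8],[22,0],[38,20],[43,0]]
[[9,10],[14,11],[15,20],[19,0],[21,8],[22,0],[38,20],[43,0]]
[[9,10],[14,11],[15,20],[19,0],[21,8],[22,0],[38,20],[43,0],[44,6],[48,0]]
[[9,10],[14,11],[15,20],[19,0],[21,8],[22,0],[34,17],[38,20],[43,17],[44,6],[48,0]]
[[9,10],[14,11],[15,20],[19,0],[21,8],[22,0],[34,17],[38,20],[43,17],[44,6],[48,0]]
[[9,10],[14,11],[15,20],[19,0],[21,8],[22,0],[34,17],[38,20],[43,17],[44,15],[50,0]]
[[9,10],[14,11],[15,20],[19,0],[21,8],[22,0],[34,17],[38,20],[44,15],[50,0]]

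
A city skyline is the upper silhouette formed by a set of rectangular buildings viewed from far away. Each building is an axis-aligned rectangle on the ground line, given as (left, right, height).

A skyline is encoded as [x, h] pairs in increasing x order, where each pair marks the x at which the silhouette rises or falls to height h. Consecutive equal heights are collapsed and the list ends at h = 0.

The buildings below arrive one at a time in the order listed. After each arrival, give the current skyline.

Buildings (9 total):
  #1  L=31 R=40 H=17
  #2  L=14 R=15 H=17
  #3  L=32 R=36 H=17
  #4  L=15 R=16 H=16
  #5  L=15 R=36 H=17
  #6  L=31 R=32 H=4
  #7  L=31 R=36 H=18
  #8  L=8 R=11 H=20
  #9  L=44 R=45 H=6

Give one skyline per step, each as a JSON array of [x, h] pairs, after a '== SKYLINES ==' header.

== SKYLINES ==
[[31,17],[40,0]]
[[14,17],[15,0],[31,17],[40,0]]
[[14,17],[15,0],[31,17],[40,0]]
[[14,17],[15,16],[16,0],[31,17],[40,0]]
[[14,17],[40,0]]
[[14,17],[40,0]]
[[14,17],[31,18],[36,17],[40,0]]
[[8,20],[11,0],[14,17],[31,18],[36,17],[40,0]]
[[8,20],[11,0],[14,17],[31,18],[36,17],[40,0],[44,6],[45,0]]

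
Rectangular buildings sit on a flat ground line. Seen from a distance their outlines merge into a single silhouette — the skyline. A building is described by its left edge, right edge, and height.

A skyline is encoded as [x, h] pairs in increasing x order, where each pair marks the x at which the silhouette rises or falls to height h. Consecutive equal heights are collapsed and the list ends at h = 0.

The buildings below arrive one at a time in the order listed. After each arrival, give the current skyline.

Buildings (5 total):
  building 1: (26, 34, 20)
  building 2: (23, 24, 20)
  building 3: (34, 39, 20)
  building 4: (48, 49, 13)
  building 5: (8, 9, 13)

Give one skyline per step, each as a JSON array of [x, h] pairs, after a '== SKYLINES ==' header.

== SKYLINES ==
[[26,20],[34,0]]
[[23,20],[24,0],[26,20],[34,0]]
[[23,20],[24,0],[26,20],[39,0]]
[[23,20],[24,0],[26,20],[39,0],[48,13],[49,0]]
[[8,13],[9,0],[23,20],[24,0],[26,20],[39,0],[48,13],[49,0]]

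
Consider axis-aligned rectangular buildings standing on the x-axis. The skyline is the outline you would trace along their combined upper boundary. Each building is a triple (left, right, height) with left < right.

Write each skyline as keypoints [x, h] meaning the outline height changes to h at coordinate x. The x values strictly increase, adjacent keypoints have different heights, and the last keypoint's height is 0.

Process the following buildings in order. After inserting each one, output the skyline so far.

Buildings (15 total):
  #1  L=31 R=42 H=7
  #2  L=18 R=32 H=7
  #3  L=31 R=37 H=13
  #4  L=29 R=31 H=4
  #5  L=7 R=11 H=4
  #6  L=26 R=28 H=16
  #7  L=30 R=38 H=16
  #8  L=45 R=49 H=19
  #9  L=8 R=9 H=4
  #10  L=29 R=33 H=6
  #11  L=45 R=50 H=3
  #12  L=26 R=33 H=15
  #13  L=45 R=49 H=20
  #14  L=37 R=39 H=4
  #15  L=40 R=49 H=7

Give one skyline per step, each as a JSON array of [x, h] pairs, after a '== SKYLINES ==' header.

== SKYLINES ==
[[31,7],[42,0]]
[[18,7],[42,0]]
[[18,7],[31,13],[37,7],[42,0]]
[[18,7],[31,13],[37,7],[42,0]]
[[7,4],[11,0],[18,7],[31,13],[37,7],[42,0]]
[[7,4],[11,0],[18,7],[26,16],[28,7],[31,13],[37,7],[42,0]]
[[7,4],[11,0],[18,7],[26,16],[28,7],[30,16],[38,7],[42,0]]
[[7,4],[11,0],[18,7],[26,16],[28,7],[30,16],[38,7],[42,0],[45,19],[49,0]]
[[7,4],[11,0],[18,7],[26,16],[28,7],[30,16],[38,7],[42,0],[45,19],[49,0]]
[[7,4],[11,0],[18,7],[26,16],[28,7],[30,16],[38,7],[42,0],[45,19],[49,0]]
[[7,4],[11,0],[18,7],[26,16],[28,7],[30,16],[38,7],[42,0],[45,19],[49,3],[50,0]]
[[7,4],[11,0],[18,7],[26,16],[28,15],[30,16],[38,7],[42,0],[45,19],[49,3],[50,0]]
[[7,4],[11,0],[18,7],[26,16],[28,15],[30,16],[38,7],[42,0],[45,20],[49,3],[50,0]]
[[7,4],[11,0],[18,7],[26,16],[28,15],[30,16],[38,7],[42,0],[45,20],[49,3],[50,0]]
[[7,4],[11,0],[18,7],[26,16],[28,15],[30,16],[38,7],[45,20],[49,3],[50,0]]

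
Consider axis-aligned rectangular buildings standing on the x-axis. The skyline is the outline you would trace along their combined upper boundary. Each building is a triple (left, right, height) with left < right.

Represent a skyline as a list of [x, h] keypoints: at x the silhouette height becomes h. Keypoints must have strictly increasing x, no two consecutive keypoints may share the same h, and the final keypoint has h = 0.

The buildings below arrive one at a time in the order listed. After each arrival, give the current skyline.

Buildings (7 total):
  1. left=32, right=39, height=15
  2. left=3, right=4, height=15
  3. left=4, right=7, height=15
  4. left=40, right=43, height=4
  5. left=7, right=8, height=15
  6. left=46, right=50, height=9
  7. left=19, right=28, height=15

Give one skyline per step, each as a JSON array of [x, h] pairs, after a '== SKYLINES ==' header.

== SKYLINES ==
[[32,15],[39,0]]
[[3,15],[4,0],[32,15],[39,0]]
[[3,15],[7,0],[32,15],[39,0]]
[[3,15],[7,0],[32,15],[39,0],[40,4],[43,0]]
[[3,15],[8,0],[32,15],[39,0],[40,4],[43,0]]
[[3,15],[8,0],[32,15],[39,0],[40,4],[43,0],[46,9],[50,0]]
[[3,15],[8,0],[19,15],[28,0],[32,15],[39,0],[40,4],[43,0],[46,9],[50,0]]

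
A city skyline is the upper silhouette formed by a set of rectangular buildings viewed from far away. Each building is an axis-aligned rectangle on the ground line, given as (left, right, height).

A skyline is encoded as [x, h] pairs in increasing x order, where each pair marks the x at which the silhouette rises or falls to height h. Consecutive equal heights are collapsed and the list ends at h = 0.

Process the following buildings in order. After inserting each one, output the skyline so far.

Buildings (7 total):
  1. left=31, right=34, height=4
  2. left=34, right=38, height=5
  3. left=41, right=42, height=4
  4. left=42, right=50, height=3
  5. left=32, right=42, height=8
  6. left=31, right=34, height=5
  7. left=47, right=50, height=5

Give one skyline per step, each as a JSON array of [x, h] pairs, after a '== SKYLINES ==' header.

== SKYLINES ==
[[31,4],[34,0]]
[[31,4],[34,5],[38,0]]
[[31,4],[34,5],[38,0],[41,4],[42,0]]
[[31,4],[34,5],[38,0],[41,4],[42,3],[50,0]]
[[31,4],[32,8],[42,3],[50,0]]
[[31,5],[32,8],[42,3],[50,0]]
[[31,5],[32,8],[42,3],[47,5],[50,0]]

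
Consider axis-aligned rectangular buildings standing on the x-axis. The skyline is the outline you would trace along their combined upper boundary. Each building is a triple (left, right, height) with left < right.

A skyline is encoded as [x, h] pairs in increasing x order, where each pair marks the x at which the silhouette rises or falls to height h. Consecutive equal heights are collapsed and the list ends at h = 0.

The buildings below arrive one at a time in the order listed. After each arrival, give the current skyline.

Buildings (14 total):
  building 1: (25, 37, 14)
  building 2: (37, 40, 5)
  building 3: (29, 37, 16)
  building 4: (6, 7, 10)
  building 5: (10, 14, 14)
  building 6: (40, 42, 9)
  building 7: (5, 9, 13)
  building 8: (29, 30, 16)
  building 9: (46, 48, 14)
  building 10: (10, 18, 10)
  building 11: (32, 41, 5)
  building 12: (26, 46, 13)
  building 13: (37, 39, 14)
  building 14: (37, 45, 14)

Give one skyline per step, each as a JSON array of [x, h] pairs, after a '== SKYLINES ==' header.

== SKYLINES ==
[[25,14],[37,0]]
[[25,14],[37,5],[40,0]]
[[25,14],[29,16],[37,5],[40,0]]
[[6,10],[7,0],[25,14],[29,16],[37,5],[40,0]]
[[6,10],[7,0],[10,14],[14,0],[25,14],[29,16],[37,5],[40,0]]
[[6,10],[7,0],[10,14],[14,0],[25,14],[29,16],[37,5],[40,9],[42,0]]
[[5,13],[9,0],[10,14],[14,0],[25,14],[29,16],[37,5],[40,9],[42,0]]
[[5,13],[9,0],[10,14],[14,0],[25,14],[29,16],[37,5],[40,9],[42,0]]
[[5,13],[9,0],[10,14],[14,0],[25,14],[29,16],[37,5],[40,9],[42,0],[46,14],[48,0]]
[[5,13],[9,0],[10,14],[14,10],[18,0],[25,14],[29,16],[37,5],[40,9],[42,0],[46,14],[48,0]]
[[5,13],[9,0],[10,14],[14,10],[18,0],[25,14],[29,16],[37,5],[40,9],[42,0],[46,14],[48,0]]
[[5,13],[9,0],[10,14],[14,10],[18,0],[25,14],[29,16],[37,13],[46,14],[48,0]]
[[5,13],[9,0],[10,14],[14,10],[18,0],[25,14],[29,16],[37,14],[39,13],[46,14],[48,0]]
[[5,13],[9,0],[10,14],[14,10],[18,0],[25,14],[29,16],[37,14],[45,13],[46,14],[48,0]]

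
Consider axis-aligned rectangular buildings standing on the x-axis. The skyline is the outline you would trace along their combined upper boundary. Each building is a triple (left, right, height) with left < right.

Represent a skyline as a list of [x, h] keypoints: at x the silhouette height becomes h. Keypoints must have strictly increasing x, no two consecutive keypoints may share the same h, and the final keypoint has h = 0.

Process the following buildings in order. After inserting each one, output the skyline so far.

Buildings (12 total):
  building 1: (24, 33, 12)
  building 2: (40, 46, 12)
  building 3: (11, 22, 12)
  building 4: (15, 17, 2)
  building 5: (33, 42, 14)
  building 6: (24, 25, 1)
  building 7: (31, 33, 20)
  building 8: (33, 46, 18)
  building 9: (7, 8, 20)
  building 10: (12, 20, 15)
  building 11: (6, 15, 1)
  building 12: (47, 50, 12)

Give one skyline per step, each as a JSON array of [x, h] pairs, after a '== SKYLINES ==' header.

== SKYLINES ==
[[24,12],[33,0]]
[[24,12],[33,0],[40,12],[46,0]]
[[11,12],[22,0],[24,12],[33,0],[40,12],[46,0]]
[[11,12],[22,0],[24,12],[33,0],[40,12],[46,0]]
[[11,12],[22,0],[24,12],[33,14],[42,12],[46,0]]
[[11,12],[22,0],[24,12],[33,14],[42,12],[46,0]]
[[11,12],[22,0],[24,12],[31,20],[33,14],[42,12],[46,0]]
[[11,12],[22,0],[24,12],[31,20],[33,18],[46,0]]
[[7,20],[8,0],[11,12],[22,0],[24,12],[31,20],[33,18],[46,0]]
[[7,20],[8,0],[11,12],[12,15],[20,12],[22,0],[24,12],[31,20],[33,18],[46,0]]
[[6,1],[7,20],[8,1],[11,12],[12,15],[20,12],[22,0],[24,12],[31,20],[33,18],[46,0]]
[[6,1],[7,20],[8,1],[11,12],[12,15],[20,12],[22,0],[24,12],[31,20],[33,18],[46,0],[47,12],[50,0]]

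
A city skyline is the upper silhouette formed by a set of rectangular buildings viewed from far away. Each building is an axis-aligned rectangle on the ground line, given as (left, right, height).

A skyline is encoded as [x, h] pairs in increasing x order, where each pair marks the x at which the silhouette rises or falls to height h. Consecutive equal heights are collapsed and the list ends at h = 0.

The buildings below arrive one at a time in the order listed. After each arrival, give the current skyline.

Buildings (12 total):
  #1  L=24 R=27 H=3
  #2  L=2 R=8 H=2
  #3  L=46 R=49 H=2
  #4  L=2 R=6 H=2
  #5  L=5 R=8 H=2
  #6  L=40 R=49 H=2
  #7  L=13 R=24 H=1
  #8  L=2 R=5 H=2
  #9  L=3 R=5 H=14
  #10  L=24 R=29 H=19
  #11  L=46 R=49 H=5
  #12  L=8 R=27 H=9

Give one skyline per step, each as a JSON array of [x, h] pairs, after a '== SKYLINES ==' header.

== SKYLINES ==
[[24,3],[27,0]]
[[2,2],[8,0],[24,3],[27,0]]
[[2,2],[8,0],[24,3],[27,0],[46,2],[49,0]]
[[2,2],[8,0],[24,3],[27,0],[46,2],[49,0]]
[[2,2],[8,0],[24,3],[27,0],[46,2],[49,0]]
[[2,2],[8,0],[24,3],[27,0],[40,2],[49,0]]
[[2,2],[8,0],[13,1],[24,3],[27,0],[40,2],[49,0]]
[[2,2],[8,0],[13,1],[24,3],[27,0],[40,2],[49,0]]
[[2,2],[3,14],[5,2],[8,0],[13,1],[24,3],[27,0],[40,2],[49,0]]
[[2,2],[3,14],[5,2],[8,0],[13,1],[24,19],[29,0],[40,2],[49,0]]
[[2,2],[3,14],[5,2],[8,0],[13,1],[24,19],[29,0],[40,2],[46,5],[49,0]]
[[2,2],[3,14],[5,2],[8,9],[24,19],[29,0],[40,2],[46,5],[49,0]]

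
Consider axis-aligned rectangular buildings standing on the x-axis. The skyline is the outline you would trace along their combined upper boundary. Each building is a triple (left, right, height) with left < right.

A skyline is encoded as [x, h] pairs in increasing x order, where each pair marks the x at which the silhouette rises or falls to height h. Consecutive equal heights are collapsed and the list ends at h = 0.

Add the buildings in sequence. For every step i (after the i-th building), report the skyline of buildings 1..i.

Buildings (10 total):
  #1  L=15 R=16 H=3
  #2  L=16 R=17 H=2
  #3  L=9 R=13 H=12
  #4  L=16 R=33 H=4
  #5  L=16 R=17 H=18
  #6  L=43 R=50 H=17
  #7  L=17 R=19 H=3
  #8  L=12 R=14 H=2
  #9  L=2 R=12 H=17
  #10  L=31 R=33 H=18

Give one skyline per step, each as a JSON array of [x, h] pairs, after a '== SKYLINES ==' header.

== SKYLINES ==
[[15,3],[16,0]]
[[15,3],[16,2],[17,0]]
[[9,12],[13,0],[15,3],[16,2],[17,0]]
[[9,12],[13,0],[15,3],[16,4],[33,0]]
[[9,12],[13,0],[15,3],[16,18],[17,4],[33,0]]
[[9,12],[13,0],[15,3],[16,18],[17,4],[33,0],[43,17],[50,0]]
[[9,12],[13,0],[15,3],[16,18],[17,4],[33,0],[43,17],[50,0]]
[[9,12],[13,2],[14,0],[15,3],[16,18],[17,4],[33,0],[43,17],[50,0]]
[[2,17],[12,12],[13,2],[14,0],[15,3],[16,18],[17,4],[33,0],[43,17],[50,0]]
[[2,17],[12,12],[13,2],[14,0],[15,3],[16,18],[17,4],[31,18],[33,0],[43,17],[50,0]]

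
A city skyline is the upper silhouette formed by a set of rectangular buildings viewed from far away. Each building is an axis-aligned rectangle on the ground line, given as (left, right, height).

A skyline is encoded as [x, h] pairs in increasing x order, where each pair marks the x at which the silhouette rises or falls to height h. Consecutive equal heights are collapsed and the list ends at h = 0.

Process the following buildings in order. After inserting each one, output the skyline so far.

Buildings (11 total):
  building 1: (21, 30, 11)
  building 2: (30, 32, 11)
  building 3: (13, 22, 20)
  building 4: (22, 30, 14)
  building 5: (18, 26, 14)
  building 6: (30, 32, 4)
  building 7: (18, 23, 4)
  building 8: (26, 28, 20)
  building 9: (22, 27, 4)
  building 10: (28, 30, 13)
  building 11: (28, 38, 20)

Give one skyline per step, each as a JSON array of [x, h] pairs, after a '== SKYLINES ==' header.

== SKYLINES ==
[[21,11],[30,0]]
[[21,11],[32,0]]
[[13,20],[22,11],[32,0]]
[[13,20],[22,14],[30,11],[32,0]]
[[13,20],[22,14],[30,11],[32,0]]
[[13,20],[22,14],[30,11],[32,0]]
[[13,20],[22,14],[30,11],[32,0]]
[[13,20],[22,14],[26,20],[28,14],[30,11],[32,0]]
[[13,20],[22,14],[26,20],[28,14],[30,11],[32,0]]
[[13,20],[22,14],[26,20],[28,14],[30,11],[32,0]]
[[13,20],[22,14],[26,20],[38,0]]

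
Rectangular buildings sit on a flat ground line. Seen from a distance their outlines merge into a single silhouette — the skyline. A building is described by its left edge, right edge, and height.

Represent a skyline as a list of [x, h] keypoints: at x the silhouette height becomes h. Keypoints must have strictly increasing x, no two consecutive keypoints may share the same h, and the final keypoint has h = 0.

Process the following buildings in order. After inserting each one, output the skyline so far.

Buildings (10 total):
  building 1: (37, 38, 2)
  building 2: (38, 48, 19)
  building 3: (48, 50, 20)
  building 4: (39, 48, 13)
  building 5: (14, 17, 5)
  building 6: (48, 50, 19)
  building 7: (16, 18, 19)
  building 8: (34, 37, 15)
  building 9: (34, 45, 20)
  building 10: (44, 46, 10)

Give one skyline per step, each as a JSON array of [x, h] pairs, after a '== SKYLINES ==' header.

== SKYLINES ==
[[37,2],[38,0]]
[[37,2],[38,19],[48,0]]
[[37,2],[38,19],[48,20],[50,0]]
[[37,2],[38,19],[48,20],[50,0]]
[[14,5],[17,0],[37,2],[38,19],[48,20],[50,0]]
[[14,5],[17,0],[37,2],[38,19],[48,20],[50,0]]
[[14,5],[16,19],[18,0],[37,2],[38,19],[48,20],[50,0]]
[[14,5],[16,19],[18,0],[34,15],[37,2],[38,19],[48,20],[50,0]]
[[14,5],[16,19],[18,0],[34,20],[45,19],[48,20],[50,0]]
[[14,5],[16,19],[18,0],[34,20],[45,19],[48,20],[50,0]]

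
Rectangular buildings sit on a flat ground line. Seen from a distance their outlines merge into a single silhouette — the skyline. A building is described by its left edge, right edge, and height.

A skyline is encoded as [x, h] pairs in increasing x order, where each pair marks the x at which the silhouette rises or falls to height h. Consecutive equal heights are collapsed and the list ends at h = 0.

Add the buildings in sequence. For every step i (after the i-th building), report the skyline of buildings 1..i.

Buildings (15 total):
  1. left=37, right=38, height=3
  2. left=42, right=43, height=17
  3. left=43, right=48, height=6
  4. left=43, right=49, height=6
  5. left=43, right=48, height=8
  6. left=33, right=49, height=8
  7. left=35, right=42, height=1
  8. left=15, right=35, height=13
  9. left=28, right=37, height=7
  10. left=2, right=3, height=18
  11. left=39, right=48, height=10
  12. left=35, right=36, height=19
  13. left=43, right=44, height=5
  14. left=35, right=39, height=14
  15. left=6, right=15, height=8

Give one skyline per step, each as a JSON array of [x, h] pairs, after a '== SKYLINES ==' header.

== SKYLINES ==
[[37,3],[38,0]]
[[37,3],[38,0],[42,17],[43,0]]
[[37,3],[38,0],[42,17],[43,6],[48,0]]
[[37,3],[38,0],[42,17],[43,6],[49,0]]
[[37,3],[38,0],[42,17],[43,8],[48,6],[49,0]]
[[33,8],[42,17],[43,8],[49,0]]
[[33,8],[42,17],[43,8],[49,0]]
[[15,13],[35,8],[42,17],[43,8],[49,0]]
[[15,13],[35,8],[42,17],[43,8],[49,0]]
[[2,18],[3,0],[15,13],[35,8],[42,17],[43,8],[49,0]]
[[2,18],[3,0],[15,13],[35,8],[39,10],[42,17],[43,10],[48,8],[49,0]]
[[2,18],[3,0],[15,13],[35,19],[36,8],[39,10],[42,17],[43,10],[48,8],[49,0]]
[[2,18],[3,0],[15,13],[35,19],[36,8],[39,10],[42,17],[43,10],[48,8],[49,0]]
[[2,18],[3,0],[15,13],[35,19],[36,14],[39,10],[42,17],[43,10],[48,8],[49,0]]
[[2,18],[3,0],[6,8],[15,13],[35,19],[36,14],[39,10],[42,17],[43,10],[48,8],[49,0]]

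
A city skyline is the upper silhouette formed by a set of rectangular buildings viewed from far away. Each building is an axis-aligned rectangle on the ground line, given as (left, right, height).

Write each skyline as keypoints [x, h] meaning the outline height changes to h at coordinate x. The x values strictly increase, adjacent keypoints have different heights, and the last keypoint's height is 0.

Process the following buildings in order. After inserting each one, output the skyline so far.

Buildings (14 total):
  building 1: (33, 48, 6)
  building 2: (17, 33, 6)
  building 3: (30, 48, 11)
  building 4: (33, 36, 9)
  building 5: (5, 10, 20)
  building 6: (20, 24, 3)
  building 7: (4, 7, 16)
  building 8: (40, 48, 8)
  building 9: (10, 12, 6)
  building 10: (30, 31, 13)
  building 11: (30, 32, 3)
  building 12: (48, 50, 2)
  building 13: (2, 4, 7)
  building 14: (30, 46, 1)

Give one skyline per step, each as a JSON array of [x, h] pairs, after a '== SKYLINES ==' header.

== SKYLINES ==
[[33,6],[48,0]]
[[17,6],[48,0]]
[[17,6],[30,11],[48,0]]
[[17,6],[30,11],[48,0]]
[[5,20],[10,0],[17,6],[30,11],[48,0]]
[[5,20],[10,0],[17,6],[30,11],[48,0]]
[[4,16],[5,20],[10,0],[17,6],[30,11],[48,0]]
[[4,16],[5,20],[10,0],[17,6],[30,11],[48,0]]
[[4,16],[5,20],[10,6],[12,0],[17,6],[30,11],[48,0]]
[[4,16],[5,20],[10,6],[12,0],[17,6],[30,13],[31,11],[48,0]]
[[4,16],[5,20],[10,6],[12,0],[17,6],[30,13],[31,11],[48,0]]
[[4,16],[5,20],[10,6],[12,0],[17,6],[30,13],[31,11],[48,2],[50,0]]
[[2,7],[4,16],[5,20],[10,6],[12,0],[17,6],[30,13],[31,11],[48,2],[50,0]]
[[2,7],[4,16],[5,20],[10,6],[12,0],[17,6],[30,13],[31,11],[48,2],[50,0]]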